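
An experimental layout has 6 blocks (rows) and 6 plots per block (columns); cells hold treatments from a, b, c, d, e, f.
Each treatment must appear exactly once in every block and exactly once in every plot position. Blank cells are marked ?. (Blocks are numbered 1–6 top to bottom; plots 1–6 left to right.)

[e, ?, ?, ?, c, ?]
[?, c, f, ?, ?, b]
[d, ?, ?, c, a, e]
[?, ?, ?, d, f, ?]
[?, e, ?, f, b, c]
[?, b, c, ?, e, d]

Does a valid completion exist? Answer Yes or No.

Block 2, plot 1: block 2 has {b, c, f} and plot 1 has {d, e}, so it must be a.
Now block 5, plot 1: block 5 together with plot 1 already contain {a, b, c, d, e, f} — every symbol — so nothing can go there. The grid has no valid completion.

No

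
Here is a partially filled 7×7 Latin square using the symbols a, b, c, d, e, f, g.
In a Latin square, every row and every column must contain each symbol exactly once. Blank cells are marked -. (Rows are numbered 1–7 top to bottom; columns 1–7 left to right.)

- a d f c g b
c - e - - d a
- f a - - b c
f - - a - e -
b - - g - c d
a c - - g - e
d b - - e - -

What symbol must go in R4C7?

Row 4 already has {a, e, f} and column 7 already has {a, b, c, d, e}, so row 4, column 7 must be g.

g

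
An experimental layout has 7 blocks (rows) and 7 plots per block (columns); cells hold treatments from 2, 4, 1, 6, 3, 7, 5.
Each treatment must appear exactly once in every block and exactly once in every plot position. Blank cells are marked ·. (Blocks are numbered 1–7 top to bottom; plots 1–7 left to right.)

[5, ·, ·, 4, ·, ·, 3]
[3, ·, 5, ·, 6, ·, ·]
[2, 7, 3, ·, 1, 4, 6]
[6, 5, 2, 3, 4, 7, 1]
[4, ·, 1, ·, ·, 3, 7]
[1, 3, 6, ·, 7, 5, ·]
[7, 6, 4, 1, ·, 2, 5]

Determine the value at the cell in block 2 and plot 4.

Block 1, plot 3: block 1 has {4, 3, 5} and plot 3 has {2, 4, 1, 6, 3, 5}, leaving only 7.
Block 1, plot 5: block 1 has {4, 3, 7, 5} and plot 5 has {4, 1, 6, 7}, leaving only 2.
Block 1, plot 2: block 1 has {2, 4, 3, 7, 5} and plot 2 has {6, 3, 7, 5}, leaving only 1.
Block 1, plot 6: block 1 has {2, 4, 1, 3, 7, 5} and plot 6 has {2, 4, 3, 7, 5}, leaving only 6.
Block 2, plot 6: block 2 has {6, 3, 5} and plot 6 has {2, 4, 6, 3, 7, 5}, leaving only 1.
Block 3, plot 4: block 3 has {2, 4, 1, 6, 3, 7} and plot 4 has {4, 1, 3}, leaving only 5.
Block 5, plot 2: block 5 has {4, 1, 3, 7} and plot 2 has {1, 6, 3, 7, 5}, leaving only 2.
Block 2, plot 2: block 2 has {1, 6, 3, 5} and plot 2 has {2, 1, 6, 3, 7, 5}, leaving only 4.
Block 2, plot 7: block 2 has {4, 1, 6, 3, 5} and plot 7 has {1, 6, 3, 7, 5}, leaving only 2.
Block 2 already has {2, 4, 1, 6, 3, 5} and plot 4 already has {4, 1, 3, 5}, so block 2, plot 4 must be 7.

7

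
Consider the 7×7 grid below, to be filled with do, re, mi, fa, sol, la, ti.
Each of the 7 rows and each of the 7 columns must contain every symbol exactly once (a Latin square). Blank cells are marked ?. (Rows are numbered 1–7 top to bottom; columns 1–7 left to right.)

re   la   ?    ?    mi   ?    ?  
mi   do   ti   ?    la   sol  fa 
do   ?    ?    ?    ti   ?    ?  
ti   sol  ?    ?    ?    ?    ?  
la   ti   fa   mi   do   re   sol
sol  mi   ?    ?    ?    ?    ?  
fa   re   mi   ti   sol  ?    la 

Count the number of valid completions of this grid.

8

Row 1, column 3: eliminating its row and column leaves {do, sol}.
Row 1, column 4: eliminating its row and column leaves {do, fa, sol}.
Row 1, column 6: eliminating its row and column leaves {do, fa, ti}.
Row 1, column 7: eliminating its row and column leaves {do, ti}.
Row 2, column 4: eliminating its row and column leaves {re}.
Row 3, column 2: eliminating its row and column leaves {fa}.
Row 3, column 3: eliminating its row and column leaves {re, sol, la}.
Row 3, column 4: eliminating its row and column leaves {re, fa, sol, la}.
Row 3, column 6: eliminating its row and column leaves {mi, fa, la}.
Row 3, column 7: eliminating its row and column leaves {re, mi}.
Row 4, column 3: eliminating its row and column leaves {do, re, la}.
Row 4, column 4: eliminating its row and column leaves {do, re, fa, la}.
Row 4, column 5: eliminating its row and column leaves {re, fa}.
Row 4, column 6: eliminating its row and column leaves {do, mi, fa, la}.
Row 4, column 7: eliminating its row and column leaves {do, re, mi}.
Row 6, column 3: eliminating its row and column leaves {do, re, la}.
Row 6, column 4: eliminating its row and column leaves {do, re, fa, la}.
Row 6, column 5: eliminating its row and column leaves {re, fa}.
Row 6, column 6: eliminating its row and column leaves {do, fa, la, ti}.
Row 6, column 7: eliminating its row and column leaves {do, re, ti}.
Row 7, column 6: eliminating its row and column leaves {do}.
Enumerating the assignments across these blanks that avoid any row or column repeat gives 8 completions.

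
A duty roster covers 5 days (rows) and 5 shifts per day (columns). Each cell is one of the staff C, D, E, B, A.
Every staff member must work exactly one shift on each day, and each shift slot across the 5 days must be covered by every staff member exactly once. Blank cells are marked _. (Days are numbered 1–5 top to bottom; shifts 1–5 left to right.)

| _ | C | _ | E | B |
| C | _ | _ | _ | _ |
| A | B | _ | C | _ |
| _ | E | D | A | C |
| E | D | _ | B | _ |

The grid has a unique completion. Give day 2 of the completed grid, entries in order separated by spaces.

C A B D E

Day 2, shift 2: day 2 has {C} and shift 2 has {C, D, E, B}, leaving only A.
Day 2, shift 4: day 2 has {C, A} and shift 4 has {C, E, B, A}, leaving only D.
Day 2, shift 5: day 2 has {C, D, A} and shift 5 has {C, B}, leaving only E.
Day 2, shift 3: day 2 has {C, D, E, A} and shift 3 has {D}, leaving only B.
So day 2 reads: C A B D E.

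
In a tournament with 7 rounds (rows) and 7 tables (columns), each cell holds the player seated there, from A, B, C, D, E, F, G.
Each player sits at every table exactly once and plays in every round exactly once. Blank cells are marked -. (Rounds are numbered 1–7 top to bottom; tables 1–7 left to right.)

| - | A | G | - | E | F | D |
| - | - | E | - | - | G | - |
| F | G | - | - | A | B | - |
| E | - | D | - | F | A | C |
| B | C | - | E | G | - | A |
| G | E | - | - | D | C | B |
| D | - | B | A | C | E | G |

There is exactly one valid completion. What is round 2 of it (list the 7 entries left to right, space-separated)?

Round 2, table 5: round 2 has {E, G} and table 5 has {A, C, D, E, F, G}, leaving only B.
Round 2, table 7: round 2 has {B, E, G} and table 7 has {A, B, C, D, G}, leaving only F.
Round 2, table 2: round 2 has {B, E, F, G} and table 2 has {A, C, E, G}, leaving only D.
Round 2, table 4: round 2 has {B, D, E, F, G} and table 4 has {A, E}, leaving only C.
Round 2, table 1: round 2 has {B, C, D, E, F, G} and table 1 has {B, D, E, F, G}, leaving only A.
So round 2 reads: A D E C B G F.

A D E C B G F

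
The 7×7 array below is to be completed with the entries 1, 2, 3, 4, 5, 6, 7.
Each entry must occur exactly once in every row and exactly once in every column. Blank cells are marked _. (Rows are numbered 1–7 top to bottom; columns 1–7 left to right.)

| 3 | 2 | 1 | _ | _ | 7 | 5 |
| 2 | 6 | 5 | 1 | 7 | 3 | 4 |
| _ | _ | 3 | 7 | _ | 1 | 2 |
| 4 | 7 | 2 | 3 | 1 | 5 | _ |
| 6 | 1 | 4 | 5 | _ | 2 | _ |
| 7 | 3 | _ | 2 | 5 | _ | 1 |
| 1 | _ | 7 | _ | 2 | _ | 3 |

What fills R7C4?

4

Row 3, column 1: row 3 has {1, 2, 3, 7} and column 1 has {1, 2, 3, 4, 6, 7}, leaving only 5.
Row 3, column 2: row 3 has {1, 2, 3, 5, 7} and column 2 has {1, 2, 3, 6, 7}, leaving only 4.
Row 3, column 5: row 3 has {1, 2, 3, 4, 5, 7} and column 5 has {1, 2, 5, 7}, leaving only 6.
Row 1, column 5: row 1 has {1, 2, 3, 5, 7} and column 5 has {1, 2, 5, 6, 7}, leaving only 4.
Row 1, column 4: row 1 has {1, 2, 3, 4, 5, 7} and column 4 has {1, 2, 3, 5, 7}, leaving only 6.
Row 7 already has {1, 2, 3, 7} and column 4 already has {1, 2, 3, 5, 6, 7}, so row 7, column 4 must be 4.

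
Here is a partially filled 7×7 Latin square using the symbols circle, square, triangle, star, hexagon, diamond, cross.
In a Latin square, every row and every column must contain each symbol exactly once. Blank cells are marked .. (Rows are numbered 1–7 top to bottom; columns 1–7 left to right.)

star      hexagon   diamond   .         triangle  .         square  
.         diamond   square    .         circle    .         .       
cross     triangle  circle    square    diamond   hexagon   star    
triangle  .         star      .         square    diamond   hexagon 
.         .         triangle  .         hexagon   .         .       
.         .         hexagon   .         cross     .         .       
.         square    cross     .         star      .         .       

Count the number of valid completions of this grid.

Row 1, column 4: eliminating its row and column leaves {circle, cross}.
Row 1, column 6: eliminating its row and column leaves {circle, cross}.
Row 2, column 1: eliminating its row and column leaves {hexagon}.
Row 2, column 4: eliminating its row and column leaves {triangle, star, hexagon, cross}.
Row 2, column 6: eliminating its row and column leaves {triangle, star, cross}.
Row 2, column 7: eliminating its row and column leaves {triangle, cross}.
Row 4, column 2: eliminating its row and column leaves {circle, cross}.
Row 4, column 4: eliminating its row and column leaves {circle, cross}.
Row 5, column 1: eliminating its row and column leaves {circle, square, diamond}.
Row 5, column 2: eliminating its row and column leaves {circle, star, cross}.
Row 5, column 4: eliminating its row and column leaves {circle, star, diamond, cross}.
Row 5, column 6: eliminating its row and column leaves {circle, square, star, cross}.
Row 5, column 7: eliminating its row and column leaves {circle, diamond, cross}.
Row 6, column 1: eliminating its row and column leaves {circle, square, diamond}.
Row 6, column 2: eliminating its row and column leaves {circle, star}.
Row 6, column 4: eliminating its row and column leaves {circle, triangle, star, diamond}.
Row 6, column 6: eliminating its row and column leaves {circle, square, triangle, star}.
Row 6, column 7: eliminating its row and column leaves {circle, triangle, diamond}.
Row 7, column 1: eliminating its row and column leaves {circle, hexagon, diamond}.
Row 7, column 4: eliminating its row and column leaves {circle, triangle, hexagon, diamond}.
Row 7, column 6: eliminating its row and column leaves {circle, triangle}.
Row 7, column 7: eliminating its row and column leaves {circle, triangle, diamond}.
Enumerating the assignments across these blanks that avoid any row or column repeat gives 10 completions.

10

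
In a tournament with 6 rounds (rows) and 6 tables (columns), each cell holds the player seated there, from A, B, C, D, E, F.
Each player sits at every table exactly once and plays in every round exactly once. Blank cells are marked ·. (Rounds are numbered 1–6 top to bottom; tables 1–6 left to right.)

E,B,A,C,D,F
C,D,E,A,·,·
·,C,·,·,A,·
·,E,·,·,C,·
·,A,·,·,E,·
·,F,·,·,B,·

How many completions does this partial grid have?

24

Round 2, table 5: eliminating its round and table leaves {F}.
Round 2, table 6: eliminating its round and table leaves {B}.
Round 3, table 1: eliminating its round and table leaves {B, D, F}.
Round 3, table 3: eliminating its round and table leaves {B, D, F}.
Round 3, table 4: eliminating its round and table leaves {B, D, E, F}.
Round 3, table 6: eliminating its round and table leaves {B, D, E}.
Round 4, table 1: eliminating its round and table leaves {A, B, D, F}.
Round 4, table 3: eliminating its round and table leaves {B, D, F}.
Round 4, table 4: eliminating its round and table leaves {B, D, F}.
Round 4, table 6: eliminating its round and table leaves {A, B, D}.
Round 5, table 1: eliminating its round and table leaves {B, D, F}.
Round 5, table 3: eliminating its round and table leaves {B, C, D, F}.
Round 5, table 4: eliminating its round and table leaves {B, D, F}.
Round 5, table 6: eliminating its round and table leaves {B, C, D}.
Round 6, table 1: eliminating its round and table leaves {A, D}.
Round 6, table 3: eliminating its round and table leaves {C, D}.
Round 6, table 4: eliminating its round and table leaves {D, E}.
Round 6, table 6: eliminating its round and table leaves {A, C, D, E}.
Enumerating the assignments across these blanks that avoid any round or table repeat gives 24 completions.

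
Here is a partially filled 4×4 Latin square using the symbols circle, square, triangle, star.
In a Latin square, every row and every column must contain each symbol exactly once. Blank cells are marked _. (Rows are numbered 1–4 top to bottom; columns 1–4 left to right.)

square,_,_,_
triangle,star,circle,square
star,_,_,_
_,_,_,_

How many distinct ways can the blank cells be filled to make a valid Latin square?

Row 1, column 2: eliminating its row and column leaves {circle, triangle}.
Row 1, column 3: eliminating its row and column leaves {triangle, star}.
Row 1, column 4: eliminating its row and column leaves {circle, triangle, star}.
Row 3, column 2: eliminating its row and column leaves {circle, square, triangle}.
Row 3, column 3: eliminating its row and column leaves {square, triangle}.
Row 3, column 4: eliminating its row and column leaves {circle, triangle}.
Row 4, column 1: eliminating its row and column leaves {circle}.
Row 4, column 2: eliminating its row and column leaves {circle, square, triangle}.
Row 4, column 3: eliminating its row and column leaves {square, triangle, star}.
Row 4, column 4: eliminating its row and column leaves {circle, triangle, star}.
Enumerating the assignments across these blanks that avoid any row or column repeat gives 4 completions.

4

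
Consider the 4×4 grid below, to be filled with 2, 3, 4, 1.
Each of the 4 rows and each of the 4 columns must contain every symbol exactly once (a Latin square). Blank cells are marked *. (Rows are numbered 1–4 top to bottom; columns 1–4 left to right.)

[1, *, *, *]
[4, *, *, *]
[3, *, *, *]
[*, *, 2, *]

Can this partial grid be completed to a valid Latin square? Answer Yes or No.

No

Row 4, column 1: row 4 together with column 1 already contain {2, 3, 4, 1} — every symbol — so nothing can go there. The grid has no valid completion.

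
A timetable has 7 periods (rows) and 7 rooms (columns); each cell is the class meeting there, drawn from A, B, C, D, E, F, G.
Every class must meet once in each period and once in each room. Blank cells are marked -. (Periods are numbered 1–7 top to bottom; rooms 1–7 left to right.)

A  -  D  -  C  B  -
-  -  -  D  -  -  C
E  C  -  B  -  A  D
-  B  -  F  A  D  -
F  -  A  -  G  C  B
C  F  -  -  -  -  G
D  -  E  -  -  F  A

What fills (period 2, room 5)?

E

Period 3, room 5: period 3 has {A, B, C, D, E} and room 5 has {A, C, G}, leaving only F.
Period 3, room 3: period 3 has {A, B, C, D, E, F} and room 3 has {A, D, E}, leaving only G.
Period 4, room 1: period 4 has {A, B, D, F} and room 1 has {A, C, D, E, F}, leaving only G.
Period 2, room 1: period 2 has {C, D} and room 1 has {A, C, D, E, F, G}, leaving only B.
Period 2 already has {B, C, D} and room 5 already has {A, C, F, G}, so period 2, room 5 must be E.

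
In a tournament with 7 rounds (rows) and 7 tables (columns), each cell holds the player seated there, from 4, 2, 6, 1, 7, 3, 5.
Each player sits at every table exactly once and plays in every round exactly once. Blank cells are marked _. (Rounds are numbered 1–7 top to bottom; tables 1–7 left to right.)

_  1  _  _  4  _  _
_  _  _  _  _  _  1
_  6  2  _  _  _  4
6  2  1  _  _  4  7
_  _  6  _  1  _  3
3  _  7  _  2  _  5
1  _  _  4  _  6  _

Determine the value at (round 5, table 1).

Round 6, table 2: round 6 has {2, 7, 3, 5} and table 2 has {2, 6, 1}, leaving only 4.
Round 6, table 6: round 6 has {4, 2, 7, 3, 5} and table 6 has {4, 6}, leaving only 1.
Round 6, table 4: round 6 has {4, 2, 1, 7, 3, 5} and table 4 has {4}, leaving only 6.
Round 7, table 7: round 7 has {4, 6, 1} and table 7 has {4, 1, 7, 3, 5}, leaving only 2.
Round 1, table 7: round 1 has {4, 1} and table 7 has {4, 2, 1, 7, 3, 5}, leaving only 6.
Round 5, table 1 is narrowed to {4, 2, 7, 5}.
If it were 2, propagating the remaining blanks reaches a contradiction.
If it were 7, then round 5, table 6 would be left with no valid symbol.
If it were 5, then round 5, table 6 would be left with no valid symbol.
So round 5, table 1 must be 4.

4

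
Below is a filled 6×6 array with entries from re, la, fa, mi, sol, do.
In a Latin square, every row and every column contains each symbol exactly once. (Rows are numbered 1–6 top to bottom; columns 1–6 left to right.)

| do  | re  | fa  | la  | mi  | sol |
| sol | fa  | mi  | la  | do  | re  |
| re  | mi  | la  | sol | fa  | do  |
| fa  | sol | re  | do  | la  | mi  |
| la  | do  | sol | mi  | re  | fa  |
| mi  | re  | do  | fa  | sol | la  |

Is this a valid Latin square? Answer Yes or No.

Every row is a permutation, but column 4 contains la twice (at rows 1 and 2).

No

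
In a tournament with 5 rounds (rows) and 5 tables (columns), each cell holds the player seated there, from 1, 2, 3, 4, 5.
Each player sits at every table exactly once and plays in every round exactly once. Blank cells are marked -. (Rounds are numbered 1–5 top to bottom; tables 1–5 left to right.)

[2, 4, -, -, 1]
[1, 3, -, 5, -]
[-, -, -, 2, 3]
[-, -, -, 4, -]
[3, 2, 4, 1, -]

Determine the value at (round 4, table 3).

Round 1, table 4: round 1 has {1, 2, 4} and table 4 has {1, 2, 4, 5}, leaving only 3.
Round 1, table 3: round 1 has {1, 2, 3, 4} and table 3 has {4}, leaving only 5.
Round 2, table 3: round 2 has {1, 3, 5} and table 3 has {4, 5}, leaving only 2.
Round 2, table 5: round 2 has {1, 2, 3, 5} and table 5 has {1, 3}, leaving only 4.
Round 3, table 3: round 3 has {2, 3} and table 3 has {2, 4, 5}, leaving only 1.
Round 4 already has {4} and table 3 already has {1, 2, 4, 5}, so round 4, table 3 must be 3.

3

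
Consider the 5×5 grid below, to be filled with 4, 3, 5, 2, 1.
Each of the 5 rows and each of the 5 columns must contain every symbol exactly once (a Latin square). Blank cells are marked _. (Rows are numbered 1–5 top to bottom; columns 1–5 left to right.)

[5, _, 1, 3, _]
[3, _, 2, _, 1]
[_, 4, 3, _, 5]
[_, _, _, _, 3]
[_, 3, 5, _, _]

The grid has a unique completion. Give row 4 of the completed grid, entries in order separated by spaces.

2 1 4 5 3

Row 4, column 3: row 4 has {3} and column 3 has {3, 5, 2, 1}, leaving only 4.
Row 1, column 2: row 1 has {3, 5, 1} and column 2 has {4, 3}, leaving only 2.
Row 1, column 5: row 1 has {3, 5, 2, 1} and column 5 has {3, 5, 1}, leaving only 4.
Row 2, column 2: row 2 has {3, 2, 1} and column 2 has {4, 3, 2}, leaving only 5.
Row 4, column 2: row 4 has {4, 3} and column 2 has {4, 3, 5, 2}, leaving only 1.
Row 4, column 1: row 4 has {4, 3, 1} and column 1 has {3, 5}, leaving only 2.
Row 4, column 4: row 4 has {4, 3, 2, 1} and column 4 has {3}, leaving only 5.
So row 4 reads: 2 1 4 5 3.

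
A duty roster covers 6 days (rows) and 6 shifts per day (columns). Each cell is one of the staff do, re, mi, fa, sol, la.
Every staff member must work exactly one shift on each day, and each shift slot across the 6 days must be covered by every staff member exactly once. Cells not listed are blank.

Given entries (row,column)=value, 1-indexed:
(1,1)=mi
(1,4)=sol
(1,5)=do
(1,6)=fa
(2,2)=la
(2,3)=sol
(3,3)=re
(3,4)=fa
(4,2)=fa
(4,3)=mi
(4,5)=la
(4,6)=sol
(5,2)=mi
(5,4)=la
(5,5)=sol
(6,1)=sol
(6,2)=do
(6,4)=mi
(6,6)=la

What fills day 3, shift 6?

Day 1, shift 2: day 1 has {do, mi, fa, sol} and shift 2 has {do, mi, fa, la}, leaving only re.
Day 1, shift 3: day 1 has {do, re, mi, fa, sol} and shift 3 has {re, mi, sol}, leaving only la.
Day 3, shift 2: day 3 has {re, fa} and shift 2 has {do, re, mi, fa, la}, leaving only sol.
Day 3, shift 5: day 3 has {re, fa, sol} and shift 5 has {do, sol, la}, leaving only mi.
Day 3 already has {re, mi, fa, sol} and shift 6 already has {fa, sol, la}, so day 3, shift 6 must be do.

do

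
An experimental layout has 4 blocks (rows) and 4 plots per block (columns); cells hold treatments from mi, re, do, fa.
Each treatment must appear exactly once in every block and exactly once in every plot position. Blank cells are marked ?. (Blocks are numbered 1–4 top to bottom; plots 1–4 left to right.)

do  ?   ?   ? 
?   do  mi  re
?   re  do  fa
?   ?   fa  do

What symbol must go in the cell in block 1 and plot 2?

fa

Block 1, plot 3: block 1 has {do} and plot 3 has {mi, do, fa}, leaving only re.
Block 1, plot 4: block 1 has {re, do} and plot 4 has {re, do, fa}, leaving only mi.
Block 1 already has {mi, re, do} and plot 2 already has {re, do}, so block 1, plot 2 must be fa.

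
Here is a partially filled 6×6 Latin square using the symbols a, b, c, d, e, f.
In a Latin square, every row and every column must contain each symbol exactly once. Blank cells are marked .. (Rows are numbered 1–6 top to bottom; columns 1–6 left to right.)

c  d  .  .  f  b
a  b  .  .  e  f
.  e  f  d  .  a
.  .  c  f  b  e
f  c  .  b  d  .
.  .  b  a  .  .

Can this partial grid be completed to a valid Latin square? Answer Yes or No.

No

Row 5, column 6: row 5 together with column 6 already contain {a, b, c, d, e, f} — every symbol — so nothing can go there. The grid has no valid completion.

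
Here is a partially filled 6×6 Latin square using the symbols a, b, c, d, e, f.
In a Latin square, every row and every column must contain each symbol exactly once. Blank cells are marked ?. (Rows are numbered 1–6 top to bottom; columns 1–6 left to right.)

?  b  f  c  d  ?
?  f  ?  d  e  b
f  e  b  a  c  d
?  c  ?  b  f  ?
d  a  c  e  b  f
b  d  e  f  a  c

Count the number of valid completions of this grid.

Row 1, column 1: eliminating its row and column leaves {a, e}.
Row 1, column 6: eliminating its row and column leaves {a, e}.
Row 2, column 1: eliminating its row and column leaves {a, c}.
Row 2, column 3: eliminating its row and column leaves {a}.
Row 4, column 1: eliminating its row and column leaves {a, e}.
Row 4, column 3: eliminating its row and column leaves {a, d}.
Row 4, column 6: eliminating its row and column leaves {a, e}.
Enumerating the assignments across these blanks that avoid any row or column repeat gives 2 completions.

2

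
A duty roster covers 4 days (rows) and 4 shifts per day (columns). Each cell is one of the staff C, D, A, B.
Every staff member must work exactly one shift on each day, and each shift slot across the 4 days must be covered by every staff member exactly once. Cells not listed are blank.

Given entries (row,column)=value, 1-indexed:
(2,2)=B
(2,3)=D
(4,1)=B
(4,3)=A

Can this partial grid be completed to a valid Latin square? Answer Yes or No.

No day or shift among the givens repeats a symbol, and propagating forced cells runs into no contradiction.
One valid completion exists (for instance, D A C B / A B D C / C D B A / B C A D).

Yes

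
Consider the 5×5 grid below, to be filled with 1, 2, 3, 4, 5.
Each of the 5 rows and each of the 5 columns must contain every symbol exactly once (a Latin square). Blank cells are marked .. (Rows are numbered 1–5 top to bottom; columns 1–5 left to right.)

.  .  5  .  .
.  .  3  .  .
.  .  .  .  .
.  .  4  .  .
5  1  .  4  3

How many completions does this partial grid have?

Row 1, column 1: eliminating its row and column leaves {1, 2, 3, 4}.
Row 1, column 2: eliminating its row and column leaves {2, 3, 4}.
Row 1, column 4: eliminating its row and column leaves {1, 2, 3}.
Row 1, column 5: eliminating its row and column leaves {1, 2, 4}.
Row 2, column 1: eliminating its row and column leaves {1, 2, 4}.
Row 2, column 2: eliminating its row and column leaves {2, 4, 5}.
Row 2, column 4: eliminating its row and column leaves {1, 2, 5}.
Row 2, column 5: eliminating its row and column leaves {1, 2, 4, 5}.
Row 3, column 1: eliminating its row and column leaves {1, 2, 3, 4}.
Row 3, column 2: eliminating its row and column leaves {2, 3, 4, 5}.
Row 3, column 3: eliminating its row and column leaves {1, 2}.
Row 3, column 4: eliminating its row and column leaves {1, 2, 3, 5}.
Row 3, column 5: eliminating its row and column leaves {1, 2, 4, 5}.
Row 4, column 1: eliminating its row and column leaves {1, 2, 3}.
Row 4, column 2: eliminating its row and column leaves {2, 3, 5}.
Row 4, column 4: eliminating its row and column leaves {1, 2, 3, 5}.
Row 4, column 5: eliminating its row and column leaves {1, 2, 5}.
Row 5, column 3: eliminating its row and column leaves {2}.
Enumerating the assignments across these blanks that avoid any row or column repeat gives 56 completions.

56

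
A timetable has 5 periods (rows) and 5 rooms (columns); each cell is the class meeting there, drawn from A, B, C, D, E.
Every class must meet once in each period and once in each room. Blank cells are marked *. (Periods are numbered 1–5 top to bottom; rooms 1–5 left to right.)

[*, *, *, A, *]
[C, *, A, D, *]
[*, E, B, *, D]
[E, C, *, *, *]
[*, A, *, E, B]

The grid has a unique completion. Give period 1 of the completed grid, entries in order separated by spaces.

Period 2, room 2: period 2 has {A, C, D} and room 2 has {A, C, E}, leaving only B.
Period 1, room 2: period 1 has {A} and room 2 has {A, B, C, E}, leaving only D.
Period 1, room 1: period 1 has {A, D} and room 1 has {C, E}, leaving only B.
Period 2, room 5: period 2 has {A, B, C, D} and room 5 has {B, D}, leaving only E.
Period 1, room 5: period 1 has {A, B, D} and room 5 has {B, D, E}, leaving only C.
Period 1, room 3: period 1 has {A, B, C, D} and room 3 has {A, B}, leaving only E.
So period 1 reads: B D E A C.

B D E A C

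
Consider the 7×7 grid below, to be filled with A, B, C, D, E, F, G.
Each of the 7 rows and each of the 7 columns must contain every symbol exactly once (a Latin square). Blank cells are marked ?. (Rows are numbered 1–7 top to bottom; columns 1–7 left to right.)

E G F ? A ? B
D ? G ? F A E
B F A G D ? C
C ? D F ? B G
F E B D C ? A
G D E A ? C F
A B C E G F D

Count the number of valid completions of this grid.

1

Row 1, column 4: eliminating its row and column leaves {C}.
Row 1, column 6: eliminating its row and column leaves {D}.
Row 2, column 2: eliminating its row and column leaves {C}.
Row 2, column 4: eliminating its row and column leaves {B, C}.
Row 3, column 6: eliminating its row and column leaves {E}.
Row 4, column 2: eliminating its row and column leaves {A}.
Row 4, column 5: eliminating its row and column leaves {E}.
Row 5, column 6: eliminating its row and column leaves {G}.
Row 6, column 5: eliminating its row and column leaves {B}.
Only one assignment across all blanks avoids any row or column repeat, giving 1 completion.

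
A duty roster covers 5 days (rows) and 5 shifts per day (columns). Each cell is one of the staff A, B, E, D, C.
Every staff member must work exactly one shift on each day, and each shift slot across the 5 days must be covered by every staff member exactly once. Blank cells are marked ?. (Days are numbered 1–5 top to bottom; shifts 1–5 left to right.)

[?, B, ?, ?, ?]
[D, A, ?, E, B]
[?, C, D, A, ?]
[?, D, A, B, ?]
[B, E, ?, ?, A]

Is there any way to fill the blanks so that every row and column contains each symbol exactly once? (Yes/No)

Day 2, shift 3: day 2 has {A, B, E, D} and shift 3 has {A, D}, so it must be C.
Now day 5, shift 3: day 5 together with shift 3 already contain {A, B, E, D, C} — every symbol — so nothing can go there. The grid has no valid completion.

No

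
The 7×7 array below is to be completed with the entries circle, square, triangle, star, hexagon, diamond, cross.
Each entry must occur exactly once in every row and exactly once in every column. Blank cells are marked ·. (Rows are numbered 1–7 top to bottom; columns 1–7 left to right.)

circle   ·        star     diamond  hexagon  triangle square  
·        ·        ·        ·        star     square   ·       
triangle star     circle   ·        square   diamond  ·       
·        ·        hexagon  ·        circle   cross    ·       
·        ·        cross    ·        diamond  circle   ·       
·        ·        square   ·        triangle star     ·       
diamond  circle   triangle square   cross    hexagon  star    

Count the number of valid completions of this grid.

Row 1, column 2: eliminating its row and column leaves {cross}.
Row 2, column 1: eliminating its row and column leaves {hexagon, cross}.
Row 2, column 2: eliminating its row and column leaves {triangle, hexagon, diamond, cross}.
Row 2, column 3: eliminating its row and column leaves {diamond}.
Row 2, column 4: eliminating its row and column leaves {circle, triangle, hexagon, cross}.
Row 2, column 7: eliminating its row and column leaves {circle, triangle, hexagon, diamond, cross}.
Row 3, column 4: eliminating its row and column leaves {hexagon, cross}.
Row 3, column 7: eliminating its row and column leaves {hexagon, cross}.
Row 4, column 1: eliminating its row and column leaves {square, star}.
Row 4, column 2: eliminating its row and column leaves {square, triangle, diamond}.
Row 4, column 4: eliminating its row and column leaves {triangle, star}.
Row 4, column 7: eliminating its row and column leaves {triangle, diamond}.
Row 5, column 1: eliminating its row and column leaves {square, star, hexagon}.
Row 5, column 2: eliminating its row and column leaves {square, triangle, hexagon}.
Row 5, column 4: eliminating its row and column leaves {triangle, star, hexagon}.
Row 5, column 7: eliminating its row and column leaves {triangle, hexagon}.
Row 6, column 1: eliminating its row and column leaves {hexagon, cross}.
Row 6, column 2: eliminating its row and column leaves {hexagon, diamond, cross}.
Row 6, column 4: eliminating its row and column leaves {circle, hexagon, cross}.
Row 6, column 7: eliminating its row and column leaves {circle, hexagon, diamond, cross}.
Enumerating the assignments across these blanks that avoid any row or column repeat gives 8 completions.

8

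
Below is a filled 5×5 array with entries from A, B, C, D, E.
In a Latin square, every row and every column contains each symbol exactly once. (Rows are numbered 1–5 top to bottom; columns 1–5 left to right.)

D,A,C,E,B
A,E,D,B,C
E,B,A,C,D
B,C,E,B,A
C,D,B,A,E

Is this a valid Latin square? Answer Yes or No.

No

Row 4 contains B twice (at columns 1 and 4), so it is not a permutation.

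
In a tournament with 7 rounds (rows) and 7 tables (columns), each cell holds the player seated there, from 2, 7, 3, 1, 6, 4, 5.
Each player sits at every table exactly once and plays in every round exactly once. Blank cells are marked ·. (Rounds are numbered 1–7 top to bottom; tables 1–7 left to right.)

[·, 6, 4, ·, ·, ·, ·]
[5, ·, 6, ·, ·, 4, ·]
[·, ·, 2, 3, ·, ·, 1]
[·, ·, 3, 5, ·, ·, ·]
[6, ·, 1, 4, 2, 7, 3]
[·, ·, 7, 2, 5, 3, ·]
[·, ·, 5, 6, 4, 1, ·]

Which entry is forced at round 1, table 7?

Round 5, table 2: round 5 has {2, 7, 3, 1, 6, 4} and table 2 has {6}, leaving only 5.
Round 1, table 7 is narrowed to {2, 7, 5}.
If it were 2, then round 7, table 7 would be left with no valid symbol.
If it were 7, then round 7, table 7 would be left with no valid symbol.
So round 1, table 7 must be 5.

5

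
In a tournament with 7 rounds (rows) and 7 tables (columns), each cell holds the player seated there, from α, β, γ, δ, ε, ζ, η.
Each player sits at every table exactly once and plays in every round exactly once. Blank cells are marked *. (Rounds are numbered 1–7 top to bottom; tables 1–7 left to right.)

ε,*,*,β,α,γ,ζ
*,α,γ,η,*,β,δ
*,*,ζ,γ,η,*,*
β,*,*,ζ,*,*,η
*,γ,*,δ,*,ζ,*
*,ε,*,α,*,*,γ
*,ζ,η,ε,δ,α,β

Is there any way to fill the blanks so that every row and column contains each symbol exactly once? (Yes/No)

No round or table among the givens repeats a symbol, and propagating forced cells runs into no contradiction.
One valid completion exists (for instance, ε η δ β α γ ζ / ζ α γ η ε β δ / α β ζ γ η δ ε / β δ α ζ γ ε η / η γ ε δ β ζ α / δ ε β α ζ η γ / γ ζ η ε δ α β).

Yes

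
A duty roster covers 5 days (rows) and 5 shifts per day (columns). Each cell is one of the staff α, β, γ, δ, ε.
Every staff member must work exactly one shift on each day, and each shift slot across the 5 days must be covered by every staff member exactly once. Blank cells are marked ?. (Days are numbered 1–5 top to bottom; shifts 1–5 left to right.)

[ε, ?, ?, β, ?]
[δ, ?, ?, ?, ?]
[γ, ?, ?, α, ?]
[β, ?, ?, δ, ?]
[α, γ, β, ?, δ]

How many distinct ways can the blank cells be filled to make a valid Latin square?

6

Day 1, shift 2: eliminating its day and shift leaves {α, δ}.
Day 1, shift 3: eliminating its day and shift leaves {α, γ, δ}.
Day 1, shift 5: eliminating its day and shift leaves {α, γ}.
Day 2, shift 2: eliminating its day and shift leaves {α, β, ε}.
Day 2, shift 3: eliminating its day and shift leaves {α, γ, ε}.
Day 2, shift 4: eliminating its day and shift leaves {γ, ε}.
Day 2, shift 5: eliminating its day and shift leaves {α, β, γ, ε}.
Day 3, shift 2: eliminating its day and shift leaves {β, δ, ε}.
Day 3, shift 3: eliminating its day and shift leaves {δ, ε}.
Day 3, shift 5: eliminating its day and shift leaves {β, ε}.
Day 4, shift 2: eliminating its day and shift leaves {α, ε}.
Day 4, shift 3: eliminating its day and shift leaves {α, γ, ε}.
Day 4, shift 5: eliminating its day and shift leaves {α, γ, ε}.
Day 5, shift 4: eliminating its day and shift leaves {ε}.
Enumerating the assignments across these blanks that avoid any day or shift repeat gives 6 completions.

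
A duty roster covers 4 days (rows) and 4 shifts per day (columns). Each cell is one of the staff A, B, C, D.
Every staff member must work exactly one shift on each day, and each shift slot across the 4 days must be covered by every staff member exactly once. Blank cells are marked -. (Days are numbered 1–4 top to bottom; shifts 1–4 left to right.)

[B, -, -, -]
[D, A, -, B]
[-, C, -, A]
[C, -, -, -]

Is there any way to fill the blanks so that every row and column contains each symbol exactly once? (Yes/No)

Day 3, shift 1: day 3 together with shift 1 already contain {A, B, C, D} — every symbol — so nothing can go there. The grid has no valid completion.

No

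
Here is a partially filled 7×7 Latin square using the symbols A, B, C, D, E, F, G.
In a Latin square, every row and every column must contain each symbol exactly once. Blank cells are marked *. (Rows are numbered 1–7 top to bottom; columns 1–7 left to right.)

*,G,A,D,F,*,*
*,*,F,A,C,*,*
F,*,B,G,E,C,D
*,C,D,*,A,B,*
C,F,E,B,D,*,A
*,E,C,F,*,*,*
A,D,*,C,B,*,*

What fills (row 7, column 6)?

F

Row 1, column 6: row 1 has {A, D, F, G} and column 6 has {B, C}, leaving only E.
Row 1, column 1: row 1 has {A, D, E, F, G} and column 1 has {A, C, F}, leaving only B.
Row 1, column 7: row 1 has {A, B, D, E, F, G} and column 7 has {A, D}, leaving only C.
Row 2, column 2: row 2 has {A, C, F} and column 2 has {C, D, E, F, G}, leaving only B.
Row 3, column 2: row 3 has {B, C, D, E, F, G} and column 2 has {B, C, D, E, F, G}, leaving only A.
Row 4, column 4: row 4 has {A, B, C, D} and column 4 has {A, B, C, D, F, G}, leaving only E.
Row 4, column 1: row 4 has {A, B, C, D, E} and column 1 has {A, B, C, F}, leaving only G.
Row 4, column 7: row 4 has {A, B, C, D, E, G} and column 7 has {A, C, D}, leaving only F.
Row 5, column 6: row 5 has {A, B, C, D, E, F} and column 6 has {B, C, E}, leaving only G.
Row 7 already has {A, B, C, D} and column 6 already has {B, C, E, G}, so row 7, column 6 must be F.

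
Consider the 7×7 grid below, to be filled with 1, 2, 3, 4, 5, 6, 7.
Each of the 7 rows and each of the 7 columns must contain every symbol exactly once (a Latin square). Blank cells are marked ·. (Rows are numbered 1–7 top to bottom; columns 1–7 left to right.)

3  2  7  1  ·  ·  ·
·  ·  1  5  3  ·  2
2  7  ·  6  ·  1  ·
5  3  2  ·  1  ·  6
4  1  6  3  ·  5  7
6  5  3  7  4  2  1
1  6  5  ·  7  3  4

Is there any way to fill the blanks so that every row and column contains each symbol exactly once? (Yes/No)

No row or column among the givens repeats a symbol, and propagating forced cells runs into no contradiction.
One valid completion exists (for instance, 3 2 7 1 6 4 5 / 7 4 1 5 3 6 2 / 2 7 4 6 5 1 3 / 5 3 2 4 1 7 6 / 4 1 6 3 2 5 7 / 6 5 3 7 4 2 1 / 1 6 5 2 7 3 4).

Yes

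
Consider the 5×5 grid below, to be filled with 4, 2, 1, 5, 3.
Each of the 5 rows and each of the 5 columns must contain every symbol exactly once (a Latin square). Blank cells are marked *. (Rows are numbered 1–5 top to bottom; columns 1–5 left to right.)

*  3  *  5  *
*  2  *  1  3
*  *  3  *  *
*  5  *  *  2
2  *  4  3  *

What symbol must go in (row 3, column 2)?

4

Row 2, column 3: row 2 has {2, 1, 3} and column 3 has {4, 3}, leaving only 5.
Row 2, column 1: row 2 has {2, 1, 5, 3} and column 1 has {2}, leaving only 4.
Row 1, column 1: row 1 has {5, 3} and column 1 has {4, 2}, leaving only 1.
Row 1, column 3: row 1 has {1, 5, 3} and column 3 has {4, 5, 3}, leaving only 2.
Row 1, column 5: row 1 has {2, 1, 5, 3} and column 5 has {2, 3}, leaving only 4.
Row 3, column 1: row 3 has {3} and column 1 has {4, 2, 1}, leaving only 5.
Row 3, column 5: row 3 has {5, 3} and column 5 has {4, 2, 3}, leaving only 1.
Row 3 already has {1, 5, 3} and column 2 already has {2, 5, 3}, so row 3, column 2 must be 4.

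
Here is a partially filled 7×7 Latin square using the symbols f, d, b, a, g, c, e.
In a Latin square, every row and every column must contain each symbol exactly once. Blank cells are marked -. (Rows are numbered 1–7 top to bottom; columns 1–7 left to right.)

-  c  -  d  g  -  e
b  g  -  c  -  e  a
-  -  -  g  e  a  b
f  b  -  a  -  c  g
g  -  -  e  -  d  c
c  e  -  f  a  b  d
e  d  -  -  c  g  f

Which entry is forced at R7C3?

Row 1, column 1: row 1 has {d, g, c, e} and column 1 has {f, b, g, c, e}, leaving only a.
Row 1, column 6: row 1 has {d, a, g, c, e} and column 6 has {d, b, a, g, c, e}, leaving only f.
Row 1, column 3: row 1 has {f, d, a, g, c, e} and column 3 has {}, leaving only b.
Row 7 already has {f, d, g, c, e} and column 3 already has {b}, so row 7, column 3 must be a.

a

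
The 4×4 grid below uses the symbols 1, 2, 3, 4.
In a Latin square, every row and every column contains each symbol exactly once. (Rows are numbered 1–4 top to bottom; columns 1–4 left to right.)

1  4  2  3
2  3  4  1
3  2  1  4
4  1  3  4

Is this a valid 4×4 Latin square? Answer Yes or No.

Row 4 contains 4 twice (at columns 1 and 4), so it is not a permutation.

No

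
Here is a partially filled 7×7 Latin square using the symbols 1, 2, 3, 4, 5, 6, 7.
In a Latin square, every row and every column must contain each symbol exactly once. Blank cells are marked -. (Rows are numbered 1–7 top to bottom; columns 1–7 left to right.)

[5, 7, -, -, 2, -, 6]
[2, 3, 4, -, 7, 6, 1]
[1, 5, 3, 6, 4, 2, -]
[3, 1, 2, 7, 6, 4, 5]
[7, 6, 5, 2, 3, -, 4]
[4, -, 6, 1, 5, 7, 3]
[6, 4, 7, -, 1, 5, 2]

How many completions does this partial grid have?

Row 1, column 3: eliminating its row and column leaves {1}.
Row 1, column 4: eliminating its row and column leaves {3, 4}.
Row 1, column 6: eliminating its row and column leaves {1, 3}.
Row 2, column 4: eliminating its row and column leaves {5}.
Row 3, column 7: eliminating its row and column leaves {7}.
Row 5, column 6: eliminating its row and column leaves {1}.
Row 6, column 2: eliminating its row and column leaves {2}.
Row 7, column 4: eliminating its row and column leaves {3}.
Only one assignment across all blanks avoids any row or column repeat, giving 1 completion.

1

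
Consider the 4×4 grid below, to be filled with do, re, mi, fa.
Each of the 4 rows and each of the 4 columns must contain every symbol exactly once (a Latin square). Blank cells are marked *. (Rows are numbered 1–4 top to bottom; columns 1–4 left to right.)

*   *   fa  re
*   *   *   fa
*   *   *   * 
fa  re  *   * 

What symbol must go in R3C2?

Row 3, column 2 is narrowed to {do, mi, fa}.
If it were do, then row 2, column 2 would be left with no valid symbol.
If it were mi, then row 2, column 2 would be left with no valid symbol.
So row 3, column 2 must be fa.

fa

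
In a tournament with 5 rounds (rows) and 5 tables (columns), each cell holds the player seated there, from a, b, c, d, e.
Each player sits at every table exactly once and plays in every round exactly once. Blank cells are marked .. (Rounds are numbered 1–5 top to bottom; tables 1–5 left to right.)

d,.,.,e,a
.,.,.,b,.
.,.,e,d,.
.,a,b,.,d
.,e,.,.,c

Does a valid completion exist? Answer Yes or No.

No round or table among the givens repeats a symbol, and propagating forced cells runs into no contradiction.
One valid completion exists (for instance, d b c e a / c d a b e / a c e d b / e a b c d / b e d a c).

Yes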